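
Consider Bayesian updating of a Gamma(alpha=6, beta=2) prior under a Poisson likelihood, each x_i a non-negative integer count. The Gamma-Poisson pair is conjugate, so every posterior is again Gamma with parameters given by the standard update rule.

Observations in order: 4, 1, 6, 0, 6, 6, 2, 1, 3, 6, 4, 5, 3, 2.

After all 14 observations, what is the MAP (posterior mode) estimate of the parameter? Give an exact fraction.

27/8

obs 1: x=4 → posterior Gamma(10, 3)
obs 2: x=1 → posterior Gamma(11, 4)
obs 3: x=6 → posterior Gamma(17, 5)
obs 4: x=0 → posterior Gamma(17, 6)
obs 5: x=6 → posterior Gamma(23, 7)
obs 6: x=6 → posterior Gamma(29, 8)
obs 7: x=2 → posterior Gamma(31, 9)
obs 8: x=1 → posterior Gamma(32, 10)
obs 9: x=3 → posterior Gamma(35, 11)
obs 10: x=6 → posterior Gamma(41, 12)
obs 11: x=4 → posterior Gamma(45, 13)
obs 12: x=5 → posterior Gamma(50, 14)
obs 13: x=3 → posterior Gamma(53, 15)
obs 14: x=2 → posterior Gamma(55, 16)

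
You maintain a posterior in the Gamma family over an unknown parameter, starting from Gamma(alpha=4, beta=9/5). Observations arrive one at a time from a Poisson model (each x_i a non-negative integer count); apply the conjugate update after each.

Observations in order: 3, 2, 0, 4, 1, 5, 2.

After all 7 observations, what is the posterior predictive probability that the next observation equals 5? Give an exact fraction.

obs 1: x=3 → posterior Gamma(7, 14/5)
obs 2: x=2 → posterior Gamma(9, 19/5)
obs 3: x=0 → posterior Gamma(9, 24/5)
obs 4: x=4 → posterior Gamma(13, 29/5)
obs 5: x=1 → posterior Gamma(14, 34/5)
obs 6: x=5 → posterior Gamma(19, 39/5)
obs 7: x=2 → posterior Gamma(21, 44/5)

771965699297481505517359068849635328000000/12589255298531885026341962383987545444758743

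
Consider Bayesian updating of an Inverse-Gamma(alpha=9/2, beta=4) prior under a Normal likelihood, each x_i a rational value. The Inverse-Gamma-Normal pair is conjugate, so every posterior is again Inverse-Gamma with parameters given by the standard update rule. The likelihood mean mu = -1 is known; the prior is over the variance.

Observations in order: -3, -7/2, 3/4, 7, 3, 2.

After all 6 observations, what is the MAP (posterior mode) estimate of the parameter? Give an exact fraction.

obs 1: x=-3 → posterior Inverse-Gamma(5, 6)
obs 2: x=-7/2 → posterior Inverse-Gamma(11/2, 73/8)
obs 3: x=3/4 → posterior Inverse-Gamma(6, 341/32)
obs 4: x=7 → posterior Inverse-Gamma(13/2, 1365/32)
obs 5: x=3 → posterior Inverse-Gamma(7, 1621/32)
obs 6: x=2 → posterior Inverse-Gamma(15/2, 1765/32)

1765/272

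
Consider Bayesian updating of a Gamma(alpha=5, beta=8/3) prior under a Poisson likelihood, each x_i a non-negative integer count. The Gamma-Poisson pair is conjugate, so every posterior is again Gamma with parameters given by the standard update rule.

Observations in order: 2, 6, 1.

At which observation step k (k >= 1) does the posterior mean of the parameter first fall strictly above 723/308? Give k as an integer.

obs 1: x=2 → posterior Gamma(7, 11/3)
obs 2: x=6 → posterior Gamma(13, 14/3)
obs 3: x=1 → posterior Gamma(14, 17/3)

k = 2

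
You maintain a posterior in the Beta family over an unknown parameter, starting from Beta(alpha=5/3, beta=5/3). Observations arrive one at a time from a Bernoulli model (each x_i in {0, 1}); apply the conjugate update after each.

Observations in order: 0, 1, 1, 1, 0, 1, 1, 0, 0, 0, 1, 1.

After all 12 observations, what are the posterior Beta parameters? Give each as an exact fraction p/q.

alpha=26/3, beta=20/3

obs 1: x=0 → posterior Beta(5/3, 8/3)
obs 2: x=1 → posterior Beta(8/3, 8/3)
obs 3: x=1 → posterior Beta(11/3, 8/3)
obs 4: x=1 → posterior Beta(14/3, 8/3)
obs 5: x=0 → posterior Beta(14/3, 11/3)
obs 6: x=1 → posterior Beta(17/3, 11/3)
obs 7: x=1 → posterior Beta(20/3, 11/3)
obs 8: x=0 → posterior Beta(20/3, 14/3)
obs 9: x=0 → posterior Beta(20/3, 17/3)
obs 10: x=0 → posterior Beta(20/3, 20/3)
obs 11: x=1 → posterior Beta(23/3, 20/3)
obs 12: x=1 → posterior Beta(26/3, 20/3)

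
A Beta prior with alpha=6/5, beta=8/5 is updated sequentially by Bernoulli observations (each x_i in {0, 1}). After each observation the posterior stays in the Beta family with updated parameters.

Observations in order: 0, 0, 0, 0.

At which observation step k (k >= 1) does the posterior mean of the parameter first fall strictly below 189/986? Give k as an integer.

obs 1: x=0 → posterior Beta(6/5, 13/5)
obs 2: x=0 → posterior Beta(6/5, 18/5)
obs 3: x=0 → posterior Beta(6/5, 23/5)
obs 4: x=0 → posterior Beta(6/5, 28/5)

k = 4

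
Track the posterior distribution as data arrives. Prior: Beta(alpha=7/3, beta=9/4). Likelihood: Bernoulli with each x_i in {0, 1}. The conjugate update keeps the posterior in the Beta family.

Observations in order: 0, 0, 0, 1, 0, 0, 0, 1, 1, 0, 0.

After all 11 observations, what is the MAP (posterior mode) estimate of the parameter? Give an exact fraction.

obs 1: x=0 → posterior Beta(7/3, 13/4)
obs 2: x=0 → posterior Beta(7/3, 17/4)
obs 3: x=0 → posterior Beta(7/3, 21/4)
obs 4: x=1 → posterior Beta(10/3, 21/4)
obs 5: x=0 → posterior Beta(10/3, 25/4)
obs 6: x=0 → posterior Beta(10/3, 29/4)
obs 7: x=0 → posterior Beta(10/3, 33/4)
obs 8: x=1 → posterior Beta(13/3, 33/4)
obs 9: x=1 → posterior Beta(16/3, 33/4)
obs 10: x=0 → posterior Beta(16/3, 37/4)
obs 11: x=0 → posterior Beta(16/3, 41/4)

52/163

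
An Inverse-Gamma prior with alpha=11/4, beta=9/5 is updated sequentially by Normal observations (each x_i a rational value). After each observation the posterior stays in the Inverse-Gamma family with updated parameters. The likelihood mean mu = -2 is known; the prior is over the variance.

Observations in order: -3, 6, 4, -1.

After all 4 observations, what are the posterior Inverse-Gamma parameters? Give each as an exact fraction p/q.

obs 1: x=-3 → posterior Inverse-Gamma(13/4, 23/10)
obs 2: x=6 → posterior Inverse-Gamma(15/4, 343/10)
obs 3: x=4 → posterior Inverse-Gamma(17/4, 523/10)
obs 4: x=-1 → posterior Inverse-Gamma(19/4, 264/5)

alpha=19/4, beta=264/5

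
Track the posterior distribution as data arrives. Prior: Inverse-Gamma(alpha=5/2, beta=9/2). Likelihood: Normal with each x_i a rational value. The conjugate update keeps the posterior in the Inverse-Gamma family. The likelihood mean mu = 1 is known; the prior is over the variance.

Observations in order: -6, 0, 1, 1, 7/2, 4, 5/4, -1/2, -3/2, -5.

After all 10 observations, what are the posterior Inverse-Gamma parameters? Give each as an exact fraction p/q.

alpha=15/2, beta=1901/32

obs 1: x=-6 → posterior Inverse-Gamma(3, 29)
obs 2: x=0 → posterior Inverse-Gamma(7/2, 59/2)
obs 3: x=1 → posterior Inverse-Gamma(4, 59/2)
obs 4: x=1 → posterior Inverse-Gamma(9/2, 59/2)
obs 5: x=7/2 → posterior Inverse-Gamma(5, 261/8)
obs 6: x=4 → posterior Inverse-Gamma(11/2, 297/8)
obs 7: x=5/4 → posterior Inverse-Gamma(6, 1189/32)
obs 8: x=-1/2 → posterior Inverse-Gamma(13/2, 1225/32)
obs 9: x=-3/2 → posterior Inverse-Gamma(7, 1325/32)
obs 10: x=-5 → posterior Inverse-Gamma(15/2, 1901/32)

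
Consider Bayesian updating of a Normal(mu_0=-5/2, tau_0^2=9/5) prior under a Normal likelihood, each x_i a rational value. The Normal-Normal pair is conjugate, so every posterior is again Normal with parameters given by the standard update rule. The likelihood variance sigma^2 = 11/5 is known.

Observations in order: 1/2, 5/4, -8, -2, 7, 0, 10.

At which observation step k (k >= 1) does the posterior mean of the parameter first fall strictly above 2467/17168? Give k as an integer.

k = 7

obs 1: x=1/2 → posterior Normal(-23/20, 99/100)
obs 2: x=5/4 → posterior Normal(-47/116, 99/145)
obs 3: x=-8 → posterior Normal(-335/152, 99/190)
obs 4: x=-2 → posterior Normal(-407/188, 99/235)
obs 5: x=7 → posterior Normal(-155/224, 99/280)
obs 6: x=0 → posterior Normal(-31/52, 99/325)
obs 7: x=10 → posterior Normal(205/296, 99/370)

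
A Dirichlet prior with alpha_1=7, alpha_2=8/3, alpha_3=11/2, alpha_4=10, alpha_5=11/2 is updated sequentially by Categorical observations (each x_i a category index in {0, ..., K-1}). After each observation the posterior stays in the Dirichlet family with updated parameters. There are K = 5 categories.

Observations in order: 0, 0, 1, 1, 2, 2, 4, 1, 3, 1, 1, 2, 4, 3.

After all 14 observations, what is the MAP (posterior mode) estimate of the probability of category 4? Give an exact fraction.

39/238

obs 1: x=0 → posterior Dirichlet(8, 8/3, 11/2, 10, 11/2)
obs 2: x=0 → posterior Dirichlet(9, 8/3, 11/2, 10, 11/2)
obs 3: x=1 → posterior Dirichlet(9, 11/3, 11/2, 10, 11/2)
obs 4: x=1 → posterior Dirichlet(9, 14/3, 11/2, 10, 11/2)
obs 5: x=2 → posterior Dirichlet(9, 14/3, 13/2, 10, 11/2)
obs 6: x=2 → posterior Dirichlet(9, 14/3, 15/2, 10, 11/2)
obs 7: x=4 → posterior Dirichlet(9, 14/3, 15/2, 10, 13/2)
obs 8: x=1 → posterior Dirichlet(9, 17/3, 15/2, 10, 13/2)
obs 9: x=3 → posterior Dirichlet(9, 17/3, 15/2, 11, 13/2)
obs 10: x=1 → posterior Dirichlet(9, 20/3, 15/2, 11, 13/2)
obs 11: x=1 → posterior Dirichlet(9, 23/3, 15/2, 11, 13/2)
obs 12: x=2 → posterior Dirichlet(9, 23/3, 17/2, 11, 13/2)
obs 13: x=4 → posterior Dirichlet(9, 23/3, 17/2, 11, 15/2)
obs 14: x=3 → posterior Dirichlet(9, 23/3, 17/2, 12, 15/2)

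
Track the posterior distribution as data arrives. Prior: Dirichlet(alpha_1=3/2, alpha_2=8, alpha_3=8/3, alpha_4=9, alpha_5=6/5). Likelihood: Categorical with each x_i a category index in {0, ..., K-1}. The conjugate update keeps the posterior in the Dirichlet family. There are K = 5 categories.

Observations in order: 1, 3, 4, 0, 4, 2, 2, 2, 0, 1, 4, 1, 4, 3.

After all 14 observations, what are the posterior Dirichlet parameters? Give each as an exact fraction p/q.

obs 1: x=1 → posterior Dirichlet(3/2, 9, 8/3, 9, 6/5)
obs 2: x=3 → posterior Dirichlet(3/2, 9, 8/3, 10, 6/5)
obs 3: x=4 → posterior Dirichlet(3/2, 9, 8/3, 10, 11/5)
obs 4: x=0 → posterior Dirichlet(5/2, 9, 8/3, 10, 11/5)
obs 5: x=4 → posterior Dirichlet(5/2, 9, 8/3, 10, 16/5)
obs 6: x=2 → posterior Dirichlet(5/2, 9, 11/3, 10, 16/5)
obs 7: x=2 → posterior Dirichlet(5/2, 9, 14/3, 10, 16/5)
obs 8: x=2 → posterior Dirichlet(5/2, 9, 17/3, 10, 16/5)
obs 9: x=0 → posterior Dirichlet(7/2, 9, 17/3, 10, 16/5)
obs 10: x=1 → posterior Dirichlet(7/2, 10, 17/3, 10, 16/5)
obs 11: x=4 → posterior Dirichlet(7/2, 10, 17/3, 10, 21/5)
obs 12: x=1 → posterior Dirichlet(7/2, 11, 17/3, 10, 21/5)
obs 13: x=4 → posterior Dirichlet(7/2, 11, 17/3, 10, 26/5)
obs 14: x=3 → posterior Dirichlet(7/2, 11, 17/3, 11, 26/5)

alpha_1=7/2, alpha_2=11, alpha_3=17/3, alpha_4=11, alpha_5=26/5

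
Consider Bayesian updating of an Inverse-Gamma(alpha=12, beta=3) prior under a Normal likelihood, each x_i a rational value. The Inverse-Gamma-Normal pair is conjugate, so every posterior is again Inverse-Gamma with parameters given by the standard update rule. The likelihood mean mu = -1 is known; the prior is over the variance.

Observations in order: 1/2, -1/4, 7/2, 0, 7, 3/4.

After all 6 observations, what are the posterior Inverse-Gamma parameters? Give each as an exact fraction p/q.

alpha=15, beta=777/16

obs 1: x=1/2 → posterior Inverse-Gamma(25/2, 33/8)
obs 2: x=-1/4 → posterior Inverse-Gamma(13, 141/32)
obs 3: x=7/2 → posterior Inverse-Gamma(27/2, 465/32)
obs 4: x=0 → posterior Inverse-Gamma(14, 481/32)
obs 5: x=7 → posterior Inverse-Gamma(29/2, 1505/32)
obs 6: x=3/4 → posterior Inverse-Gamma(15, 777/16)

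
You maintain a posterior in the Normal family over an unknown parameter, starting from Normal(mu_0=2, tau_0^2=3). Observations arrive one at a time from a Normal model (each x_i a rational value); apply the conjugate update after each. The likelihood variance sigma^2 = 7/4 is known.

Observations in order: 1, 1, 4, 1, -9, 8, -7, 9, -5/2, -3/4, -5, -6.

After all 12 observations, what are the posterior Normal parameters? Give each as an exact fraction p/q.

mu_0=-61/151, tau_0^2=21/151

obs 1: x=1 → posterior Normal(26/19, 21/19)
obs 2: x=1 → posterior Normal(38/31, 21/31)
obs 3: x=4 → posterior Normal(2, 21/43)
obs 4: x=1 → posterior Normal(98/55, 21/55)
obs 5: x=-9 → posterior Normal(-10/67, 21/67)
obs 6: x=8 → posterior Normal(86/79, 21/79)
obs 7: x=-7 → posterior Normal(2/91, 3/13)
obs 8: x=9 → posterior Normal(110/103, 21/103)
obs 9: x=-5/2 → posterior Normal(16/23, 21/115)
obs 10: x=-3/4 → posterior Normal(71/127, 21/127)
obs 11: x=-5 → posterior Normal(11/139, 21/139)
obs 12: x=-6 → posterior Normal(-61/151, 21/151)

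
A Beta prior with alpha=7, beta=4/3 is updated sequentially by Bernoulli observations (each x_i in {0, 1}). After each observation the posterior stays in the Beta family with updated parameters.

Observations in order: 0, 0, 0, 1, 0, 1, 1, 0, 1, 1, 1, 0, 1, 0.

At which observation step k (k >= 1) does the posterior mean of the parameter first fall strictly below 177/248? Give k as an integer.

k = 2

obs 1: x=0 → posterior Beta(7, 7/3)
obs 2: x=0 → posterior Beta(7, 10/3)
obs 3: x=0 → posterior Beta(7, 13/3)
obs 4: x=1 → posterior Beta(8, 13/3)
obs 5: x=0 → posterior Beta(8, 16/3)
obs 6: x=1 → posterior Beta(9, 16/3)
obs 7: x=1 → posterior Beta(10, 16/3)
obs 8: x=0 → posterior Beta(10, 19/3)
obs 9: x=1 → posterior Beta(11, 19/3)
obs 10: x=1 → posterior Beta(12, 19/3)
obs 11: x=1 → posterior Beta(13, 19/3)
obs 12: x=0 → posterior Beta(13, 22/3)
obs 13: x=1 → posterior Beta(14, 22/3)
obs 14: x=0 → posterior Beta(14, 25/3)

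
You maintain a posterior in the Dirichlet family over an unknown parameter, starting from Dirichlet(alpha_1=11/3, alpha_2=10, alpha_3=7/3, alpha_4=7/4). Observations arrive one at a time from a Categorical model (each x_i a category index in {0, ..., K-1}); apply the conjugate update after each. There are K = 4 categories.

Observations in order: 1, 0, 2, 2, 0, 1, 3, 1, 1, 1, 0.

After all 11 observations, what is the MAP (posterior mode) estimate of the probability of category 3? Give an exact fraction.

obs 1: x=1 → posterior Dirichlet(11/3, 11, 7/3, 7/4)
obs 2: x=0 → posterior Dirichlet(14/3, 11, 7/3, 7/4)
obs 3: x=2 → posterior Dirichlet(14/3, 11, 10/3, 7/4)
obs 4: x=2 → posterior Dirichlet(14/3, 11, 13/3, 7/4)
obs 5: x=0 → posterior Dirichlet(17/3, 11, 13/3, 7/4)
obs 6: x=1 → posterior Dirichlet(17/3, 12, 13/3, 7/4)
obs 7: x=3 → posterior Dirichlet(17/3, 12, 13/3, 11/4)
obs 8: x=1 → posterior Dirichlet(17/3, 13, 13/3, 11/4)
obs 9: x=1 → posterior Dirichlet(17/3, 14, 13/3, 11/4)
obs 10: x=1 → posterior Dirichlet(17/3, 15, 13/3, 11/4)
obs 11: x=0 → posterior Dirichlet(20/3, 15, 13/3, 11/4)

7/99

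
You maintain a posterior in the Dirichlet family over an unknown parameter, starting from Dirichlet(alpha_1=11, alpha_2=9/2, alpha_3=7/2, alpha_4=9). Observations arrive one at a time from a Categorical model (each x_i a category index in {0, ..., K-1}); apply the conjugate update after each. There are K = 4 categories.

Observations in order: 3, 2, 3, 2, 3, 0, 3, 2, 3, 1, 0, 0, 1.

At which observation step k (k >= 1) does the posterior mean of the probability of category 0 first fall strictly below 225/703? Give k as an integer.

obs 1: x=3 → posterior Dirichlet(11, 9/2, 7/2, 10)
obs 2: x=2 → posterior Dirichlet(11, 9/2, 9/2, 10)
obs 3: x=3 → posterior Dirichlet(11, 9/2, 9/2, 11)
obs 4: x=2 → posterior Dirichlet(11, 9/2, 11/2, 11)
obs 5: x=3 → posterior Dirichlet(11, 9/2, 11/2, 12)
obs 6: x=0 → posterior Dirichlet(12, 9/2, 11/2, 12)
obs 7: x=3 → posterior Dirichlet(12, 9/2, 11/2, 13)
obs 8: x=2 → posterior Dirichlet(12, 9/2, 13/2, 13)
obs 9: x=3 → posterior Dirichlet(12, 9/2, 13/2, 14)
obs 10: x=1 → posterior Dirichlet(12, 11/2, 13/2, 14)
obs 11: x=0 → posterior Dirichlet(13, 11/2, 13/2, 14)
obs 12: x=0 → posterior Dirichlet(14, 11/2, 13/2, 14)
obs 13: x=1 → posterior Dirichlet(14, 13/2, 13/2, 14)

k = 10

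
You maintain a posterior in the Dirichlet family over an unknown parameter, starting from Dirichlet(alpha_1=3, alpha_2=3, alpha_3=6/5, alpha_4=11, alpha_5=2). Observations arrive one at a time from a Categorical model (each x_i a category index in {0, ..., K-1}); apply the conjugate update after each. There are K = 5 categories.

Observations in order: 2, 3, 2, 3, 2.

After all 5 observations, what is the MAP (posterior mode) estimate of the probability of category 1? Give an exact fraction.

obs 1: x=2 → posterior Dirichlet(3, 3, 11/5, 11, 2)
obs 2: x=3 → posterior Dirichlet(3, 3, 11/5, 12, 2)
obs 3: x=2 → posterior Dirichlet(3, 3, 16/5, 12, 2)
obs 4: x=3 → posterior Dirichlet(3, 3, 16/5, 13, 2)
obs 5: x=2 → posterior Dirichlet(3, 3, 21/5, 13, 2)

10/101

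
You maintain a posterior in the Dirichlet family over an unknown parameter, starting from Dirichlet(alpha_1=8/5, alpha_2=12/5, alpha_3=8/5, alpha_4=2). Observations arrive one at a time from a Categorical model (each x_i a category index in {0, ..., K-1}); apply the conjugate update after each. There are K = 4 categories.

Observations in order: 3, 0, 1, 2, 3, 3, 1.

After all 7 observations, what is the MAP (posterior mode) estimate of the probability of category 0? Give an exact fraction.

8/53

obs 1: x=3 → posterior Dirichlet(8/5, 12/5, 8/5, 3)
obs 2: x=0 → posterior Dirichlet(13/5, 12/5, 8/5, 3)
obs 3: x=1 → posterior Dirichlet(13/5, 17/5, 8/5, 3)
obs 4: x=2 → posterior Dirichlet(13/5, 17/5, 13/5, 3)
obs 5: x=3 → posterior Dirichlet(13/5, 17/5, 13/5, 4)
obs 6: x=3 → posterior Dirichlet(13/5, 17/5, 13/5, 5)
obs 7: x=1 → posterior Dirichlet(13/5, 22/5, 13/5, 5)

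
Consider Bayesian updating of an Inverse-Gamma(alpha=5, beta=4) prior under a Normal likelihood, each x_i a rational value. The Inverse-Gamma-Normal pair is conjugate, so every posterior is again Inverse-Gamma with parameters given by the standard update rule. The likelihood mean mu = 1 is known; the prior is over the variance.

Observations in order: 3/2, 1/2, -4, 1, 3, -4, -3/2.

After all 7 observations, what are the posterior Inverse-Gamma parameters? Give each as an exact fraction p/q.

obs 1: x=3/2 → posterior Inverse-Gamma(11/2, 33/8)
obs 2: x=1/2 → posterior Inverse-Gamma(6, 17/4)
obs 3: x=-4 → posterior Inverse-Gamma(13/2, 67/4)
obs 4: x=1 → posterior Inverse-Gamma(7, 67/4)
obs 5: x=3 → posterior Inverse-Gamma(15/2, 75/4)
obs 6: x=-4 → posterior Inverse-Gamma(8, 125/4)
obs 7: x=-3/2 → posterior Inverse-Gamma(17/2, 275/8)

alpha=17/2, beta=275/8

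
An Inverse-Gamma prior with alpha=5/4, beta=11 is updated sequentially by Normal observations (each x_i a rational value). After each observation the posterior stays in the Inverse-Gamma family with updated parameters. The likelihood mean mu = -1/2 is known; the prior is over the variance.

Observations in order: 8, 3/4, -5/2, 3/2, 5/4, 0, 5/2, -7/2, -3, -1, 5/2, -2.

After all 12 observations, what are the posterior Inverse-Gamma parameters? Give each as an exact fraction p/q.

obs 1: x=8 → posterior Inverse-Gamma(7/4, 377/8)
obs 2: x=3/4 → posterior Inverse-Gamma(9/4, 1533/32)
obs 3: x=-5/2 → posterior Inverse-Gamma(11/4, 1597/32)
obs 4: x=3/2 → posterior Inverse-Gamma(13/4, 1661/32)
obs 5: x=5/4 → posterior Inverse-Gamma(15/4, 855/16)
obs 6: x=0 → posterior Inverse-Gamma(17/4, 857/16)
obs 7: x=5/2 → posterior Inverse-Gamma(19/4, 929/16)
obs 8: x=-7/2 → posterior Inverse-Gamma(21/4, 1001/16)
obs 9: x=-3 → posterior Inverse-Gamma(23/4, 1051/16)
obs 10: x=-1 → posterior Inverse-Gamma(25/4, 1053/16)
obs 11: x=5/2 → posterior Inverse-Gamma(27/4, 1125/16)
obs 12: x=-2 → posterior Inverse-Gamma(29/4, 1143/16)

alpha=29/4, beta=1143/16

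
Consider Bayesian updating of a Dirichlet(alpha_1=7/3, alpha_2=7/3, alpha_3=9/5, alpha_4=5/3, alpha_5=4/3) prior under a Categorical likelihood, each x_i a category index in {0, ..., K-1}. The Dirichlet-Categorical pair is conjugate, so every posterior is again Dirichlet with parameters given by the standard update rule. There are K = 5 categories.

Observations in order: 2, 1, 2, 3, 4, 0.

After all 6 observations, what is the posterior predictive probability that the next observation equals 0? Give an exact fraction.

obs 1: x=2 → posterior Dirichlet(7/3, 7/3, 14/5, 5/3, 4/3)
obs 2: x=1 → posterior Dirichlet(7/3, 10/3, 14/5, 5/3, 4/3)
obs 3: x=2 → posterior Dirichlet(7/3, 10/3, 19/5, 5/3, 4/3)
obs 4: x=3 → posterior Dirichlet(7/3, 10/3, 19/5, 8/3, 4/3)
obs 5: x=4 → posterior Dirichlet(7/3, 10/3, 19/5, 8/3, 7/3)
obs 6: x=0 → posterior Dirichlet(10/3, 10/3, 19/5, 8/3, 7/3)

25/116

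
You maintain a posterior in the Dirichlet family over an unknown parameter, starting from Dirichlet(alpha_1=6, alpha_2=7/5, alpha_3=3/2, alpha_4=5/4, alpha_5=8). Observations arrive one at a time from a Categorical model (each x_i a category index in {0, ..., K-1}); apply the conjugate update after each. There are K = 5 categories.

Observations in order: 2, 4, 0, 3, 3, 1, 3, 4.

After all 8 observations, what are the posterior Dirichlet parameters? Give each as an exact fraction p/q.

alpha_1=7, alpha_2=12/5, alpha_3=5/2, alpha_4=17/4, alpha_5=10

obs 1: x=2 → posterior Dirichlet(6, 7/5, 5/2, 5/4, 8)
obs 2: x=4 → posterior Dirichlet(6, 7/5, 5/2, 5/4, 9)
obs 3: x=0 → posterior Dirichlet(7, 7/5, 5/2, 5/4, 9)
obs 4: x=3 → posterior Dirichlet(7, 7/5, 5/2, 9/4, 9)
obs 5: x=3 → posterior Dirichlet(7, 7/5, 5/2, 13/4, 9)
obs 6: x=1 → posterior Dirichlet(7, 12/5, 5/2, 13/4, 9)
obs 7: x=3 → posterior Dirichlet(7, 12/5, 5/2, 17/4, 9)
obs 8: x=4 → posterior Dirichlet(7, 12/5, 5/2, 17/4, 10)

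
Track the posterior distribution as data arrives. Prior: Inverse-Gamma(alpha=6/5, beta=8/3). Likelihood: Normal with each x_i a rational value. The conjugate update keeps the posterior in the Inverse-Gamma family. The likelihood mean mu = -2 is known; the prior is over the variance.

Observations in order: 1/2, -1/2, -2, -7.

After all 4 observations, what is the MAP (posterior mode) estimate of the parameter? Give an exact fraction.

1165/252

obs 1: x=1/2 → posterior Inverse-Gamma(17/10, 139/24)
obs 2: x=-1/2 → posterior Inverse-Gamma(11/5, 83/12)
obs 3: x=-2 → posterior Inverse-Gamma(27/10, 83/12)
obs 4: x=-7 → posterior Inverse-Gamma(16/5, 233/12)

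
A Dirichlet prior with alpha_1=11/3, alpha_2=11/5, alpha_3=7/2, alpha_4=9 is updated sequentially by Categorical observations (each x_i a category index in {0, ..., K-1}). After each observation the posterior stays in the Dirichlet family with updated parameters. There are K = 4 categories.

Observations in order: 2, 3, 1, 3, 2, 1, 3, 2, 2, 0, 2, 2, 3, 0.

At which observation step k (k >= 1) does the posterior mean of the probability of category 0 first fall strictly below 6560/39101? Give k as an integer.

obs 1: x=2 → posterior Dirichlet(11/3, 11/5, 9/2, 9)
obs 2: x=3 → posterior Dirichlet(11/3, 11/5, 9/2, 10)
obs 3: x=1 → posterior Dirichlet(11/3, 16/5, 9/2, 10)
obs 4: x=3 → posterior Dirichlet(11/3, 16/5, 9/2, 11)
obs 5: x=2 → posterior Dirichlet(11/3, 16/5, 11/2, 11)
obs 6: x=1 → posterior Dirichlet(11/3, 21/5, 11/2, 11)
obs 7: x=3 → posterior Dirichlet(11/3, 21/5, 11/2, 12)
obs 8: x=2 → posterior Dirichlet(11/3, 21/5, 13/2, 12)
obs 9: x=2 → posterior Dirichlet(11/3, 21/5, 15/2, 12)
obs 10: x=0 → posterior Dirichlet(14/3, 21/5, 15/2, 12)
obs 11: x=2 → posterior Dirichlet(14/3, 21/5, 17/2, 12)
obs 12: x=2 → posterior Dirichlet(14/3, 21/5, 19/2, 12)
obs 13: x=3 → posterior Dirichlet(14/3, 21/5, 19/2, 13)
obs 14: x=0 → posterior Dirichlet(17/3, 21/5, 19/2, 13)

k = 4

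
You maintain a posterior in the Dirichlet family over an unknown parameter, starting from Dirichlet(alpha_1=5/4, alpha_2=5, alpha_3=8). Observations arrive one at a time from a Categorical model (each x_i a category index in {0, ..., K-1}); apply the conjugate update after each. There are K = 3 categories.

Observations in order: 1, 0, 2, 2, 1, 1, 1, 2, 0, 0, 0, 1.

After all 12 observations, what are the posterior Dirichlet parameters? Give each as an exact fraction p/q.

alpha_1=21/4, alpha_2=10, alpha_3=11

obs 1: x=1 → posterior Dirichlet(5/4, 6, 8)
obs 2: x=0 → posterior Dirichlet(9/4, 6, 8)
obs 3: x=2 → posterior Dirichlet(9/4, 6, 9)
obs 4: x=2 → posterior Dirichlet(9/4, 6, 10)
obs 5: x=1 → posterior Dirichlet(9/4, 7, 10)
obs 6: x=1 → posterior Dirichlet(9/4, 8, 10)
obs 7: x=1 → posterior Dirichlet(9/4, 9, 10)
obs 8: x=2 → posterior Dirichlet(9/4, 9, 11)
obs 9: x=0 → posterior Dirichlet(13/4, 9, 11)
obs 10: x=0 → posterior Dirichlet(17/4, 9, 11)
obs 11: x=0 → posterior Dirichlet(21/4, 9, 11)
obs 12: x=1 → posterior Dirichlet(21/4, 10, 11)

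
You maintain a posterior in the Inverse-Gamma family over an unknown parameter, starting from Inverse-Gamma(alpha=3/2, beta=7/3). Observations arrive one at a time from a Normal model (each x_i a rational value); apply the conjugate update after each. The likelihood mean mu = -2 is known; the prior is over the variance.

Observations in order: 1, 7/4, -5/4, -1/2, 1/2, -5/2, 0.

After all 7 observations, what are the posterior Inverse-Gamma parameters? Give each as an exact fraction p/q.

obs 1: x=1 → posterior Inverse-Gamma(2, 41/6)
obs 2: x=7/4 → posterior Inverse-Gamma(5/2, 1331/96)
obs 3: x=-5/4 → posterior Inverse-Gamma(3, 679/48)
obs 4: x=-1/2 → posterior Inverse-Gamma(7/2, 733/48)
obs 5: x=1/2 → posterior Inverse-Gamma(4, 883/48)
obs 6: x=-5/2 → posterior Inverse-Gamma(9/2, 889/48)
obs 7: x=0 → posterior Inverse-Gamma(5, 985/48)

alpha=5, beta=985/48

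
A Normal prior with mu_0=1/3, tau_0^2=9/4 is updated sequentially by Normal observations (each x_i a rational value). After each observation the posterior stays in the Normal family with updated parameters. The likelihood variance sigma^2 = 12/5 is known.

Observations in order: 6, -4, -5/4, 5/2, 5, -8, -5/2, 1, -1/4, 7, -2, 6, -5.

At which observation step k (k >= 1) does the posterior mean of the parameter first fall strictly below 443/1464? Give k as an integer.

obs 1: x=6 → posterior Normal(286/93, 36/31)
obs 2: x=-4 → posterior Normal(53/69, 18/23)
obs 3: x=-5/4 → posterior Normal(199/732, 36/61)
obs 4: x=5/2 → posterior Normal(649/912, 9/19)
obs 5: x=5 → posterior Normal(1549/1092, 36/91)
obs 6: x=-8 → posterior Normal(109/1272, 18/53)
obs 7: x=-5/2 → posterior Normal(-31/132, 36/121)
obs 8: x=1 → posterior Normal(-161/1632, 9/34)
obs 9: x=-1/4 → posterior Normal(-103/906, 36/151)
obs 10: x=7 → posterior Normal(527/996, 18/83)
obs 11: x=-2 → posterior Normal(347/1086, 36/181)
obs 12: x=6 → posterior Normal(887/1176, 9/49)
obs 13: x=-5 → posterior Normal(437/1266, 36/211)

k = 3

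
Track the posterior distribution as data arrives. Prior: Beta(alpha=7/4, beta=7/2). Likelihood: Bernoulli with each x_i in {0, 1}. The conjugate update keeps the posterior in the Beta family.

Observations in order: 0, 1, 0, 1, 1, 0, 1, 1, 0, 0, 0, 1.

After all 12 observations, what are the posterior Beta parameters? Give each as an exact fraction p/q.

alpha=31/4, beta=19/2

obs 1: x=0 → posterior Beta(7/4, 9/2)
obs 2: x=1 → posterior Beta(11/4, 9/2)
obs 3: x=0 → posterior Beta(11/4, 11/2)
obs 4: x=1 → posterior Beta(15/4, 11/2)
obs 5: x=1 → posterior Beta(19/4, 11/2)
obs 6: x=0 → posterior Beta(19/4, 13/2)
obs 7: x=1 → posterior Beta(23/4, 13/2)
obs 8: x=1 → posterior Beta(27/4, 13/2)
obs 9: x=0 → posterior Beta(27/4, 15/2)
obs 10: x=0 → posterior Beta(27/4, 17/2)
obs 11: x=0 → posterior Beta(27/4, 19/2)
obs 12: x=1 → posterior Beta(31/4, 19/2)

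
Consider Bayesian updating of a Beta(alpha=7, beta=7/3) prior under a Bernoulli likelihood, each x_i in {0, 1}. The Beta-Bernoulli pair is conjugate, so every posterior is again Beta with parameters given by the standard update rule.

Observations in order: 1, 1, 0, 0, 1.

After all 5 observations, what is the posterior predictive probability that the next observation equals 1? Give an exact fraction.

obs 1: x=1 → posterior Beta(8, 7/3)
obs 2: x=1 → posterior Beta(9, 7/3)
obs 3: x=0 → posterior Beta(9, 10/3)
obs 4: x=0 → posterior Beta(9, 13/3)
obs 5: x=1 → posterior Beta(10, 13/3)

30/43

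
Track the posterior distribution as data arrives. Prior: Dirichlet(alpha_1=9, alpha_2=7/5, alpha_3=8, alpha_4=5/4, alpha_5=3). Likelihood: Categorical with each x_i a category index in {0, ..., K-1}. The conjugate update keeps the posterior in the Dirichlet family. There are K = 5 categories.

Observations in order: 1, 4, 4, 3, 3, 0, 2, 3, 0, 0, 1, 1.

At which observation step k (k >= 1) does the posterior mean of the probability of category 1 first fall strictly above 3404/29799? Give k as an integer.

k = 12

obs 1: x=1 → posterior Dirichlet(9, 12/5, 8, 5/4, 3)
obs 2: x=4 → posterior Dirichlet(9, 12/5, 8, 5/4, 4)
obs 3: x=4 → posterior Dirichlet(9, 12/5, 8, 5/4, 5)
obs 4: x=3 → posterior Dirichlet(9, 12/5, 8, 9/4, 5)
obs 5: x=3 → posterior Dirichlet(9, 12/5, 8, 13/4, 5)
obs 6: x=0 → posterior Dirichlet(10, 12/5, 8, 13/4, 5)
obs 7: x=2 → posterior Dirichlet(10, 12/5, 9, 13/4, 5)
obs 8: x=3 → posterior Dirichlet(10, 12/5, 9, 17/4, 5)
obs 9: x=0 → posterior Dirichlet(11, 12/5, 9, 17/4, 5)
obs 10: x=0 → posterior Dirichlet(12, 12/5, 9, 17/4, 5)
obs 11: x=1 → posterior Dirichlet(12, 17/5, 9, 17/4, 5)
obs 12: x=1 → posterior Dirichlet(12, 22/5, 9, 17/4, 5)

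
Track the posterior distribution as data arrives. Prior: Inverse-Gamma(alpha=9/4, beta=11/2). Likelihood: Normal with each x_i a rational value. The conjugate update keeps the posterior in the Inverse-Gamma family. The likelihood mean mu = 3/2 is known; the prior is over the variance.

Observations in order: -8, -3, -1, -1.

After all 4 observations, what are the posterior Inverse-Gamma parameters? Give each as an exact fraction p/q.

obs 1: x=-8 → posterior Inverse-Gamma(11/4, 405/8)
obs 2: x=-3 → posterior Inverse-Gamma(13/4, 243/4)
obs 3: x=-1 → posterior Inverse-Gamma(15/4, 511/8)
obs 4: x=-1 → posterior Inverse-Gamma(17/4, 67)

alpha=17/4, beta=67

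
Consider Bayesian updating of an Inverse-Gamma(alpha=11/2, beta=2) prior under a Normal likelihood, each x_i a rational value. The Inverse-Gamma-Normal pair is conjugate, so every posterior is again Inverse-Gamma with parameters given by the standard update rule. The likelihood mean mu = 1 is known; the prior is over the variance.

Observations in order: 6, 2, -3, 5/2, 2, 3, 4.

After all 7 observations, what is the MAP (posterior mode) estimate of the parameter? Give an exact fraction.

obs 1: x=6 → posterior Inverse-Gamma(6, 29/2)
obs 2: x=2 → posterior Inverse-Gamma(13/2, 15)
obs 3: x=-3 → posterior Inverse-Gamma(7, 23)
obs 4: x=5/2 → posterior Inverse-Gamma(15/2, 193/8)
obs 5: x=2 → posterior Inverse-Gamma(8, 197/8)
obs 6: x=3 → posterior Inverse-Gamma(17/2, 213/8)
obs 7: x=4 → posterior Inverse-Gamma(9, 249/8)

249/80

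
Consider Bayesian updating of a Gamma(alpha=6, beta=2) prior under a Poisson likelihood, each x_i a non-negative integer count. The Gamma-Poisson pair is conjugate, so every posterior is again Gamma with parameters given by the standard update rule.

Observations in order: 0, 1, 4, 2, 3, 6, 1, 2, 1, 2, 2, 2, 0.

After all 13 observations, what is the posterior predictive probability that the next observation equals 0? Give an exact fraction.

obs 1: x=0 → posterior Gamma(6, 3)
obs 2: x=1 → posterior Gamma(7, 4)
obs 3: x=4 → posterior Gamma(11, 5)
obs 4: x=2 → posterior Gamma(13, 6)
obs 5: x=3 → posterior Gamma(16, 7)
obs 6: x=6 → posterior Gamma(22, 8)
obs 7: x=1 → posterior Gamma(23, 9)
obs 8: x=2 → posterior Gamma(25, 10)
obs 9: x=1 → posterior Gamma(26, 11)
obs 10: x=2 → posterior Gamma(28, 12)
obs 11: x=2 → posterior Gamma(30, 13)
obs 12: x=2 → posterior Gamma(32, 14)
obs 13: x=0 → posterior Gamma(32, 15)

43143988327398919500410556793212890625/340282366920938463463374607431768211456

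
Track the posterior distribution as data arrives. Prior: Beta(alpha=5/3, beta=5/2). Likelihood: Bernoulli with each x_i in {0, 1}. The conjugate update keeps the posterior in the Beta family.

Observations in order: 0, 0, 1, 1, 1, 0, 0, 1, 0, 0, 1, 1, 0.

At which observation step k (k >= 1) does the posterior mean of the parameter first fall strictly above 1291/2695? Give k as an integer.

k = 5

obs 1: x=0 → posterior Beta(5/3, 7/2)
obs 2: x=0 → posterior Beta(5/3, 9/2)
obs 3: x=1 → posterior Beta(8/3, 9/2)
obs 4: x=1 → posterior Beta(11/3, 9/2)
obs 5: x=1 → posterior Beta(14/3, 9/2)
obs 6: x=0 → posterior Beta(14/3, 11/2)
obs 7: x=0 → posterior Beta(14/3, 13/2)
obs 8: x=1 → posterior Beta(17/3, 13/2)
obs 9: x=0 → posterior Beta(17/3, 15/2)
obs 10: x=0 → posterior Beta(17/3, 17/2)
obs 11: x=1 → posterior Beta(20/3, 17/2)
obs 12: x=1 → posterior Beta(23/3, 17/2)
obs 13: x=0 → posterior Beta(23/3, 19/2)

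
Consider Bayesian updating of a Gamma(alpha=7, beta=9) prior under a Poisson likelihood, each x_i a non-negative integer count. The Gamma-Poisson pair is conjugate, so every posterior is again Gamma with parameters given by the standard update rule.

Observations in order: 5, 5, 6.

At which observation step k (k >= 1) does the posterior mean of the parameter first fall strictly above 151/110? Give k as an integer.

k = 2

obs 1: x=5 → posterior Gamma(12, 10)
obs 2: x=5 → posterior Gamma(17, 11)
obs 3: x=6 → posterior Gamma(23, 12)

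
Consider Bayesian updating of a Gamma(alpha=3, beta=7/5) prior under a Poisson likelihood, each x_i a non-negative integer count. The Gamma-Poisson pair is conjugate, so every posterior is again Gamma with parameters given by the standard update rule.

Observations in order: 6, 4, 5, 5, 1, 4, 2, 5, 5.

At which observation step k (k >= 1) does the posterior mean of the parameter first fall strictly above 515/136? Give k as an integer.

obs 1: x=6 → posterior Gamma(9, 12/5)
obs 2: x=4 → posterior Gamma(13, 17/5)
obs 3: x=5 → posterior Gamma(18, 22/5)
obs 4: x=5 → posterior Gamma(23, 27/5)
obs 5: x=1 → posterior Gamma(24, 32/5)
obs 6: x=4 → posterior Gamma(28, 37/5)
obs 7: x=2 → posterior Gamma(30, 42/5)
obs 8: x=5 → posterior Gamma(35, 47/5)
obs 9: x=5 → posterior Gamma(40, 52/5)

k = 2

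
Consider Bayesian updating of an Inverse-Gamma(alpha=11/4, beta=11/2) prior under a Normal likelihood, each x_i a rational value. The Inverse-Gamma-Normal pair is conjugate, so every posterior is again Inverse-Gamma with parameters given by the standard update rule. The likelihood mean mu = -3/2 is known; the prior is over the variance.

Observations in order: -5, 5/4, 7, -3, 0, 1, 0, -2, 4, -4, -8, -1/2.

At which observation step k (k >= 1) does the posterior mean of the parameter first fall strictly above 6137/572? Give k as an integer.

obs 1: x=-5 → posterior Inverse-Gamma(13/4, 93/8)
obs 2: x=5/4 → posterior Inverse-Gamma(15/4, 493/32)
obs 3: x=7 → posterior Inverse-Gamma(17/4, 1649/32)
obs 4: x=-3 → posterior Inverse-Gamma(19/4, 1685/32)
obs 5: x=0 → posterior Inverse-Gamma(21/4, 1721/32)
obs 6: x=1 → posterior Inverse-Gamma(23/4, 1821/32)
obs 7: x=0 → posterior Inverse-Gamma(25/4, 1857/32)
obs 8: x=-2 → posterior Inverse-Gamma(27/4, 1861/32)
obs 9: x=4 → posterior Inverse-Gamma(29/4, 2345/32)
obs 10: x=-4 → posterior Inverse-Gamma(31/4, 2445/32)
obs 11: x=-8 → posterior Inverse-Gamma(33/4, 3121/32)
obs 12: x=-1/2 → posterior Inverse-Gamma(35/4, 3137/32)

k = 3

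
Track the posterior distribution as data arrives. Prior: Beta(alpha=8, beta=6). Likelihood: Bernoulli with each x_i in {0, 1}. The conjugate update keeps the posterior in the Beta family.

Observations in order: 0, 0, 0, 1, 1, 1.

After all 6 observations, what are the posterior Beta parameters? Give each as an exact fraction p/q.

alpha=11, beta=9

obs 1: x=0 → posterior Beta(8, 7)
obs 2: x=0 → posterior Beta(8, 8)
obs 3: x=0 → posterior Beta(8, 9)
obs 4: x=1 → posterior Beta(9, 9)
obs 5: x=1 → posterior Beta(10, 9)
obs 6: x=1 → posterior Beta(11, 9)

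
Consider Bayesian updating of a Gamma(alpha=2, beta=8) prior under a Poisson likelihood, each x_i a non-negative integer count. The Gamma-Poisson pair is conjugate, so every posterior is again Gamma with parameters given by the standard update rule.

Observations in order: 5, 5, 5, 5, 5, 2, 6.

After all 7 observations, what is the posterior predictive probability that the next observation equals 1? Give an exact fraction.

obs 1: x=5 → posterior Gamma(7, 9)
obs 2: x=5 → posterior Gamma(12, 10)
obs 3: x=5 → posterior Gamma(17, 11)
obs 4: x=5 → posterior Gamma(22, 12)
obs 5: x=5 → posterior Gamma(27, 13)
obs 6: x=2 → posterior Gamma(29, 14)
obs 7: x=6 → posterior Gamma(35, 15)

5096383621173997365985997021198272705078125/22300745198530623141535718272648361505980416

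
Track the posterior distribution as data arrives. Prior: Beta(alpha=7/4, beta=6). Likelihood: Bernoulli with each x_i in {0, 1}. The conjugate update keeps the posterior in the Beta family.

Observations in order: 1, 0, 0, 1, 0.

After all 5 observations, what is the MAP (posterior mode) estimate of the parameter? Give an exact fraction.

obs 1: x=1 → posterior Beta(11/4, 6)
obs 2: x=0 → posterior Beta(11/4, 7)
obs 3: x=0 → posterior Beta(11/4, 8)
obs 4: x=1 → posterior Beta(15/4, 8)
obs 5: x=0 → posterior Beta(15/4, 9)

11/43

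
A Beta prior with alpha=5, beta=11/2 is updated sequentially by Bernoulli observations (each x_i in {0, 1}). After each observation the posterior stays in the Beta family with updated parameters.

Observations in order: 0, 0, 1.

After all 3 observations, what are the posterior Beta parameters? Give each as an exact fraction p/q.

obs 1: x=0 → posterior Beta(5, 13/2)
obs 2: x=0 → posterior Beta(5, 15/2)
obs 3: x=1 → posterior Beta(6, 15/2)

alpha=6, beta=15/2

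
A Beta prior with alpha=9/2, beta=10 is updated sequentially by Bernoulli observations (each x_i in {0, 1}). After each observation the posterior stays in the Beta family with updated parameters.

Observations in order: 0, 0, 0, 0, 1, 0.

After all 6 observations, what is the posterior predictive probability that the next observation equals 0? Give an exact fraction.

30/41

obs 1: x=0 → posterior Beta(9/2, 11)
obs 2: x=0 → posterior Beta(9/2, 12)
obs 3: x=0 → posterior Beta(9/2, 13)
obs 4: x=0 → posterior Beta(9/2, 14)
obs 5: x=1 → posterior Beta(11/2, 14)
obs 6: x=0 → posterior Beta(11/2, 15)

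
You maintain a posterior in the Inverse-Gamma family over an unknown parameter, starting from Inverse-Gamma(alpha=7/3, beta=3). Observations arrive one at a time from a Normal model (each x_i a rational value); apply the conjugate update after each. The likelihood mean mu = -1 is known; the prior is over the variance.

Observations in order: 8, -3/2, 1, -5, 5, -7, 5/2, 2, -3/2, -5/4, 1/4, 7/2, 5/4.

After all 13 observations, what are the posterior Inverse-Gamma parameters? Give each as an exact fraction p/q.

alpha=53/6, beta=3643/32

obs 1: x=8 → posterior Inverse-Gamma(17/6, 87/2)
obs 2: x=-3/2 → posterior Inverse-Gamma(10/3, 349/8)
obs 3: x=1 → posterior Inverse-Gamma(23/6, 365/8)
obs 4: x=-5 → posterior Inverse-Gamma(13/3, 429/8)
obs 5: x=5 → posterior Inverse-Gamma(29/6, 573/8)
obs 6: x=-7 → posterior Inverse-Gamma(16/3, 717/8)
obs 7: x=5/2 → posterior Inverse-Gamma(35/6, 383/4)
obs 8: x=2 → posterior Inverse-Gamma(19/3, 401/4)
obs 9: x=-3/2 → posterior Inverse-Gamma(41/6, 803/8)
obs 10: x=-5/4 → posterior Inverse-Gamma(22/3, 3213/32)
obs 11: x=1/4 → posterior Inverse-Gamma(47/6, 1619/16)
obs 12: x=7/2 → posterior Inverse-Gamma(25/3, 1781/16)
obs 13: x=5/4 → posterior Inverse-Gamma(53/6, 3643/32)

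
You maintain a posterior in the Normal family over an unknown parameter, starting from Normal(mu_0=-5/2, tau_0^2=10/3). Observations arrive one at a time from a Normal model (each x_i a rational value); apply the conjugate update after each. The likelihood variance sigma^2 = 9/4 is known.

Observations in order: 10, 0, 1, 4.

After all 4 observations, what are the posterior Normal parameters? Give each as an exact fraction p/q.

obs 1: x=10 → posterior Normal(665/134, 90/67)
obs 2: x=0 → posterior Normal(665/214, 90/107)
obs 3: x=1 → posterior Normal(745/294, 30/49)
obs 4: x=4 → posterior Normal(1065/374, 90/187)

mu_0=1065/374, tau_0^2=90/187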